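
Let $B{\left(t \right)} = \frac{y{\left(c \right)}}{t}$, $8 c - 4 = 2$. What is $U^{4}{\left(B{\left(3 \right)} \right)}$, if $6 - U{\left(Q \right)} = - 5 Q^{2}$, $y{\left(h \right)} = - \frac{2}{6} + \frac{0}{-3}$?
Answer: $\frac{58120048561}{43046721} \approx 1350.2$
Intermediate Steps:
$c = \frac{3}{4}$ ($c = \frac{1}{2} + \frac{1}{8} \cdot 2 = \frac{1}{2} + \frac{1}{4} = \frac{3}{4} \approx 0.75$)
$y{\left(h \right)} = - \frac{1}{3}$ ($y{\left(h \right)} = \left(-2\right) \frac{1}{6} + 0 \left(- \frac{1}{3}\right) = - \frac{1}{3} + 0 = - \frac{1}{3}$)
$B{\left(t \right)} = - \frac{1}{3 t}$
$U{\left(Q \right)} = 6 + 5 Q^{2}$ ($U{\left(Q \right)} = 6 - - 5 Q^{2} = 6 + 5 Q^{2}$)
$U^{4}{\left(B{\left(3 \right)} \right)} = \left(6 + 5 \left(- \frac{1}{3 \cdot 3}\right)^{2}\right)^{4} = \left(6 + 5 \left(\left(- \frac{1}{3}\right) \frac{1}{3}\right)^{2}\right)^{4} = \left(6 + 5 \left(- \frac{1}{9}\right)^{2}\right)^{4} = \left(6 + 5 \cdot \frac{1}{81}\right)^{4} = \left(6 + \frac{5}{81}\right)^{4} = \left(\frac{491}{81}\right)^{4} = \frac{58120048561}{43046721}$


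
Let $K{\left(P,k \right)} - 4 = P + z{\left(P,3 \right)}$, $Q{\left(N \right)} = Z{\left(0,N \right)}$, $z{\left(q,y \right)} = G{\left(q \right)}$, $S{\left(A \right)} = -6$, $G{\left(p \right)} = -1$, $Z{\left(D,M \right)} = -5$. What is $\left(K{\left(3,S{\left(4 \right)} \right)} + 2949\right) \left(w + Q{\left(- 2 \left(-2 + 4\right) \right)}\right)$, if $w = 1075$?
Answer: $3161850$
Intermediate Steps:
$z{\left(q,y \right)} = -1$
$Q{\left(N \right)} = -5$
$K{\left(P,k \right)} = 3 + P$ ($K{\left(P,k \right)} = 4 + \left(P - 1\right) = 4 + \left(-1 + P\right) = 3 + P$)
$\left(K{\left(3,S{\left(4 \right)} \right)} + 2949\right) \left(w + Q{\left(- 2 \left(-2 + 4\right) \right)}\right) = \left(\left(3 + 3\right) + 2949\right) \left(1075 - 5\right) = \left(6 + 2949\right) 1070 = 2955 \cdot 1070 = 3161850$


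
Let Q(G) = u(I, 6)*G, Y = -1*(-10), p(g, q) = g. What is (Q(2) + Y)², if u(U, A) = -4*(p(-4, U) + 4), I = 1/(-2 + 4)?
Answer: 100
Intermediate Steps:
Y = 10
I = ½ (I = 1/2 = ½ ≈ 0.50000)
u(U, A) = 0 (u(U, A) = -4*(-4 + 4) = -4*0 = 0)
Q(G) = 0 (Q(G) = 0*G = 0)
(Q(2) + Y)² = (0 + 10)² = 10² = 100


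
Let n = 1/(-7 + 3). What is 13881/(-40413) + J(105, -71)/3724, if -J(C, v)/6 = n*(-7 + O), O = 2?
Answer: -1824419/5280632 ≈ -0.34549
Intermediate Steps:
n = -1/4 (n = 1/(-4) = -1/4 ≈ -0.25000)
J(C, v) = -15/2 (J(C, v) = -(-3)*(-7 + 2)/2 = -(-3)*(-5)/2 = -6*5/4 = -15/2)
13881/(-40413) + J(105, -71)/3724 = 13881/(-40413) - 15/2/3724 = 13881*(-1/40413) - 15/2*1/3724 = -4627/13471 - 15/7448 = -1824419/5280632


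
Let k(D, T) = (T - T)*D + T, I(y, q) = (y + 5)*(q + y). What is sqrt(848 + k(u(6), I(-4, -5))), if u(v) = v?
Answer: sqrt(839) ≈ 28.965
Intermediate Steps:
I(y, q) = (5 + y)*(q + y)
k(D, T) = T (k(D, T) = 0*D + T = 0 + T = T)
sqrt(848 + k(u(6), I(-4, -5))) = sqrt(848 + ((-4)**2 + 5*(-5) + 5*(-4) - 5*(-4))) = sqrt(848 + (16 - 25 - 20 + 20)) = sqrt(848 - 9) = sqrt(839)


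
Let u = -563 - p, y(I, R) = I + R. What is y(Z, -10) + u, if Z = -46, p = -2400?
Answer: 1781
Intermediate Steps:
u = 1837 (u = -563 - 1*(-2400) = -563 + 2400 = 1837)
y(Z, -10) + u = (-46 - 10) + 1837 = -56 + 1837 = 1781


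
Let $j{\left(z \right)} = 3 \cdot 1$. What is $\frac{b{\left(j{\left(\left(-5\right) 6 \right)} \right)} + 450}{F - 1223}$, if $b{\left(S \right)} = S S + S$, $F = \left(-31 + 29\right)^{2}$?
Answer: $- \frac{462}{1219} \approx -0.379$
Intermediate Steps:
$F = 4$ ($F = \left(-2\right)^{2} = 4$)
$j{\left(z \right)} = 3$
$b{\left(S \right)} = S + S^{2}$ ($b{\left(S \right)} = S^{2} + S = S + S^{2}$)
$\frac{b{\left(j{\left(\left(-5\right) 6 \right)} \right)} + 450}{F - 1223} = \frac{3 \left(1 + 3\right) + 450}{4 - 1223} = \frac{3 \cdot 4 + 450}{-1219} = \left(12 + 450\right) \left(- \frac{1}{1219}\right) = 462 \left(- \frac{1}{1219}\right) = - \frac{462}{1219}$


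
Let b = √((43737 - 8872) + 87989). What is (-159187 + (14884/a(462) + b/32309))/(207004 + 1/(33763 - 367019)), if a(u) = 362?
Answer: -9599574048680/12486343829163 + 333256*√122854/2228846866168107 ≈ -0.76881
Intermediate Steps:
b = √122854 (b = √(34865 + 87989) = √122854 ≈ 350.51)
(-159187 + (14884/a(462) + b/32309))/(207004 + 1/(33763 - 367019)) = (-159187 + (14884/362 + √122854/32309))/(207004 + 1/(33763 - 367019)) = (-159187 + (14884*(1/362) + √122854*(1/32309)))/(207004 + 1/(-333256)) = (-159187 + (7442/181 + √122854/32309))/(207004 - 1/333256) = (-28805405/181 + √122854/32309)/(68985325023/333256) = (-28805405/181 + √122854/32309)*(333256/68985325023) = -9599574048680/12486343829163 + 333256*√122854/2228846866168107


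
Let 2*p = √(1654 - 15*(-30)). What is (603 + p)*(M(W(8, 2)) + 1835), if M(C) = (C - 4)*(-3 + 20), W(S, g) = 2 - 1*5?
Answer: 1034748 + 1716*√526 ≈ 1.0741e+6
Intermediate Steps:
p = √526 (p = √(1654 - 15*(-30))/2 = √(1654 + 450)/2 = √2104/2 = (2*√526)/2 = √526 ≈ 22.935)
W(S, g) = -3 (W(S, g) = 2 - 5 = -3)
M(C) = -68 + 17*C (M(C) = (-4 + C)*17 = -68 + 17*C)
(603 + p)*(M(W(8, 2)) + 1835) = (603 + √526)*((-68 + 17*(-3)) + 1835) = (603 + √526)*((-68 - 51) + 1835) = (603 + √526)*(-119 + 1835) = (603 + √526)*1716 = 1034748 + 1716*√526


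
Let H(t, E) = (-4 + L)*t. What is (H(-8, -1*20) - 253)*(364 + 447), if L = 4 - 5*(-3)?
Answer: -302503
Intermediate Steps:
L = 19 (L = 4 + 15 = 19)
H(t, E) = 15*t (H(t, E) = (-4 + 19)*t = 15*t)
(H(-8, -1*20) - 253)*(364 + 447) = (15*(-8) - 253)*(364 + 447) = (-120 - 253)*811 = -373*811 = -302503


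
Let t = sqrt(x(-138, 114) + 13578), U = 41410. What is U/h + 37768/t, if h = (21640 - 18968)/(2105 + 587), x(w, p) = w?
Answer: 13934465/334 + 4721*sqrt(210)/210 ≈ 42046.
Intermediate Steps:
t = 8*sqrt(210) (t = sqrt(-138 + 13578) = sqrt(13440) = 8*sqrt(210) ≈ 115.93)
h = 668/673 (h = 2672/2692 = 2672*(1/2692) = 668/673 ≈ 0.99257)
U/h + 37768/t = 41410/(668/673) + 37768/((8*sqrt(210))) = 41410*(673/668) + 37768*(sqrt(210)/1680) = 13934465/334 + 4721*sqrt(210)/210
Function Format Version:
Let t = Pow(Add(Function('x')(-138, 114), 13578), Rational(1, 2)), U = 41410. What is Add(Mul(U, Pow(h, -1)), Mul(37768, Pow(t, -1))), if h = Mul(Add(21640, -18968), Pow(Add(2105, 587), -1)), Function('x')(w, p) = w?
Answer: Add(Rational(13934465, 334), Mul(Rational(4721, 210), Pow(210, Rational(1, 2)))) ≈ 42046.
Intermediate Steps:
t = Mul(8, Pow(210, Rational(1, 2))) (t = Pow(Add(-138, 13578), Rational(1, 2)) = Pow(13440, Rational(1, 2)) = Mul(8, Pow(210, Rational(1, 2))) ≈ 115.93)
h = Rational(668, 673) (h = Mul(2672, Pow(2692, -1)) = Mul(2672, Rational(1, 2692)) = Rational(668, 673) ≈ 0.99257)
Add(Mul(U, Pow(h, -1)), Mul(37768, Pow(t, -1))) = Add(Mul(41410, Pow(Rational(668, 673), -1)), Mul(37768, Pow(Mul(8, Pow(210, Rational(1, 2))), -1))) = Add(Mul(41410, Rational(673, 668)), Mul(37768, Mul(Rational(1, 1680), Pow(210, Rational(1, 2))))) = Add(Rational(13934465, 334), Mul(Rational(4721, 210), Pow(210, Rational(1, 2))))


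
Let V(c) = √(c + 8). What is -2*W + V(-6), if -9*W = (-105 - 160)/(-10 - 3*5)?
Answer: 106/45 + √2 ≈ 3.7698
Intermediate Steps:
V(c) = √(8 + c)
W = -53/45 (W = -(-105 - 160)/(9*(-10 - 3*5)) = -(-265)/(9*(-10 - 15)) = -(-265)/(9*(-25)) = -(-265)*(-1)/(9*25) = -⅑*53/5 = -53/45 ≈ -1.1778)
-2*W + V(-6) = -2*(-53/45) + √(8 - 6) = 106/45 + √2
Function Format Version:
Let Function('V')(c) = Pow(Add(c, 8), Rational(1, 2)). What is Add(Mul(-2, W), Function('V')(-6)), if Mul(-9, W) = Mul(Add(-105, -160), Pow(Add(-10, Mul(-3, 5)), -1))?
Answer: Add(Rational(106, 45), Pow(2, Rational(1, 2))) ≈ 3.7698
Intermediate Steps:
Function('V')(c) = Pow(Add(8, c), Rational(1, 2))
W = Rational(-53, 45) (W = Mul(Rational(-1, 9), Mul(Add(-105, -160), Pow(Add(-10, Mul(-3, 5)), -1))) = Mul(Rational(-1, 9), Mul(-265, Pow(Add(-10, -15), -1))) = Mul(Rational(-1, 9), Mul(-265, Pow(-25, -1))) = Mul(Rational(-1, 9), Mul(-265, Rational(-1, 25))) = Mul(Rational(-1, 9), Rational(53, 5)) = Rational(-53, 45) ≈ -1.1778)
Add(Mul(-2, W), Function('V')(-6)) = Add(Mul(-2, Rational(-53, 45)), Pow(Add(8, -6), Rational(1, 2))) = Add(Rational(106, 45), Pow(2, Rational(1, 2)))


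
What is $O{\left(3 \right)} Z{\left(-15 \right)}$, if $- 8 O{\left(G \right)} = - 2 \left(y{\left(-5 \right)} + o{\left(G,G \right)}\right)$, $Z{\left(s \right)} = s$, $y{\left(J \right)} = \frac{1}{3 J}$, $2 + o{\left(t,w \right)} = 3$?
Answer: $- \frac{7}{2} \approx -3.5$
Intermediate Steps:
$o{\left(t,w \right)} = 1$ ($o{\left(t,w \right)} = -2 + 3 = 1$)
$y{\left(J \right)} = \frac{1}{3 J}$
$O{\left(G \right)} = \frac{7}{30}$ ($O{\left(G \right)} = - \frac{\left(-2\right) \left(\frac{1}{3 \left(-5\right)} + 1\right)}{8} = - \frac{\left(-2\right) \left(\frac{1}{3} \left(- \frac{1}{5}\right) + 1\right)}{8} = - \frac{\left(-2\right) \left(- \frac{1}{15} + 1\right)}{8} = - \frac{\left(-2\right) \frac{14}{15}}{8} = \left(- \frac{1}{8}\right) \left(- \frac{28}{15}\right) = \frac{7}{30}$)
$O{\left(3 \right)} Z{\left(-15 \right)} = \frac{7}{30} \left(-15\right) = - \frac{7}{2}$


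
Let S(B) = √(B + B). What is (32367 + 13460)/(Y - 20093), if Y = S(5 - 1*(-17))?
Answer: -920801911/403728605 - 91654*√11/403728605 ≈ -2.2815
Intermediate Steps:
S(B) = √2*√B (S(B) = √(2*B) = √2*√B)
Y = 2*√11 (Y = √2*√(5 - 1*(-17)) = √2*√(5 + 17) = √2*√22 = 2*√11 ≈ 6.6332)
(32367 + 13460)/(Y - 20093) = (32367 + 13460)/(2*√11 - 20093) = 45827/(-20093 + 2*√11)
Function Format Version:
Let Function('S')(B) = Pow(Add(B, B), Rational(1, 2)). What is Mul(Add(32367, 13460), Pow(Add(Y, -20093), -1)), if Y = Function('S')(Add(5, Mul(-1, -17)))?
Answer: Add(Rational(-920801911, 403728605), Mul(Rational(-91654, 403728605), Pow(11, Rational(1, 2)))) ≈ -2.2815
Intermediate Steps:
Function('S')(B) = Mul(Pow(2, Rational(1, 2)), Pow(B, Rational(1, 2))) (Function('S')(B) = Pow(Mul(2, B), Rational(1, 2)) = Mul(Pow(2, Rational(1, 2)), Pow(B, Rational(1, 2))))
Y = Mul(2, Pow(11, Rational(1, 2))) (Y = Mul(Pow(2, Rational(1, 2)), Pow(Add(5, Mul(-1, -17)), Rational(1, 2))) = Mul(Pow(2, Rational(1, 2)), Pow(Add(5, 17), Rational(1, 2))) = Mul(Pow(2, Rational(1, 2)), Pow(22, Rational(1, 2))) = Mul(2, Pow(11, Rational(1, 2))) ≈ 6.6332)
Mul(Add(32367, 13460), Pow(Add(Y, -20093), -1)) = Mul(Add(32367, 13460), Pow(Add(Mul(2, Pow(11, Rational(1, 2))), -20093), -1)) = Mul(45827, Pow(Add(-20093, Mul(2, Pow(11, Rational(1, 2)))), -1))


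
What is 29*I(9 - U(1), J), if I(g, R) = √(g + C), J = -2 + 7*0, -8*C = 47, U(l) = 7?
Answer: 29*I*√62/4 ≈ 57.087*I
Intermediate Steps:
C = -47/8 (C = -⅛*47 = -47/8 ≈ -5.8750)
J = -2 (J = -2 + 0 = -2)
I(g, R) = √(-47/8 + g) (I(g, R) = √(g - 47/8) = √(-47/8 + g))
29*I(9 - U(1), J) = 29*(√(-94 + 16*(9 - 1*7))/4) = 29*(√(-94 + 16*(9 - 7))/4) = 29*(√(-94 + 16*2)/4) = 29*(√(-94 + 32)/4) = 29*(√(-62)/4) = 29*((I*√62)/4) = 29*(I*√62/4) = 29*I*√62/4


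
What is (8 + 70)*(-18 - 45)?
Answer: -4914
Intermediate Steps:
(8 + 70)*(-18 - 45) = 78*(-63) = -4914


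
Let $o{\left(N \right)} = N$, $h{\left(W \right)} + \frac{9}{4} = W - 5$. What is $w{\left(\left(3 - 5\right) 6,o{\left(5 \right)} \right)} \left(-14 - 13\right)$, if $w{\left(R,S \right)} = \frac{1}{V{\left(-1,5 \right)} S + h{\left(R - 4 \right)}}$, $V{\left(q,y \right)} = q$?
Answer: $\frac{108}{113} \approx 0.95575$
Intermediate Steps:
$h{\left(W \right)} = - \frac{29}{4} + W$ ($h{\left(W \right)} = - \frac{9}{4} + \left(W - 5\right) = - \frac{9}{4} + \left(-5 + W\right) = - \frac{29}{4} + W$)
$w{\left(R,S \right)} = \frac{1}{- \frac{45}{4} + R - S}$ ($w{\left(R,S \right)} = \frac{1}{- S + \left(- \frac{29}{4} + \left(R - 4\right)\right)} = \frac{1}{- S + \left(- \frac{29}{4} + \left(-4 + R\right)\right)} = \frac{1}{- S + \left(- \frac{45}{4} + R\right)} = \frac{1}{- \frac{45}{4} + R - S}$)
$w{\left(\left(3 - 5\right) 6,o{\left(5 \right)} \right)} \left(-14 - 13\right) = \frac{4}{-45 - 20 + 4 \left(3 - 5\right) 6} \left(-14 - 13\right) = \frac{4}{-45 - 20 + 4 \left(\left(-2\right) 6\right)} \left(-27\right) = \frac{4}{-45 - 20 + 4 \left(-12\right)} \left(-27\right) = \frac{4}{-45 - 20 - 48} \left(-27\right) = \frac{4}{-113} \left(-27\right) = 4 \left(- \frac{1}{113}\right) \left(-27\right) = \left(- \frac{4}{113}\right) \left(-27\right) = \frac{108}{113}$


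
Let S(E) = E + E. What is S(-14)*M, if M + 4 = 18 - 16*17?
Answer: 7224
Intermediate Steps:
M = -258 (M = -4 + (18 - 16*17) = -4 + (18 - 272) = -4 - 254 = -258)
S(E) = 2*E
S(-14)*M = (2*(-14))*(-258) = -28*(-258) = 7224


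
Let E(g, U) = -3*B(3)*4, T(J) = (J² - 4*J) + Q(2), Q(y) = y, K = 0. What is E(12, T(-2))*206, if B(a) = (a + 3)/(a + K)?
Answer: -4944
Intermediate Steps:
T(J) = 2 + J² - 4*J (T(J) = (J² - 4*J) + 2 = 2 + J² - 4*J)
B(a) = (3 + a)/a (B(a) = (a + 3)/(a + 0) = (3 + a)/a)
E(g, U) = -24 (E(g, U) = -3*(3 + 3)/3*4 = -6*4 = -24)
E(12, T(-2))*206 = -24*206 = -4944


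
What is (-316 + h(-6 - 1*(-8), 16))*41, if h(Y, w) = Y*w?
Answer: -11644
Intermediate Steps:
(-316 + h(-6 - 1*(-8), 16))*41 = (-316 + (-6 - 1*(-8))*16)*41 = (-316 + (-6 + 8)*16)*41 = (-316 + 2*16)*41 = (-316 + 32)*41 = -284*41 = -11644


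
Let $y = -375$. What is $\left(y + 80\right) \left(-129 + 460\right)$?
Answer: $-97645$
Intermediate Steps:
$\left(y + 80\right) \left(-129 + 460\right) = \left(-375 + 80\right) \left(-129 + 460\right) = \left(-295\right) 331 = -97645$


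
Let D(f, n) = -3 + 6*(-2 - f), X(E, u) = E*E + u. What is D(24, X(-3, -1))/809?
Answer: -159/809 ≈ -0.19654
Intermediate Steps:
X(E, u) = u + E**2 (X(E, u) = E**2 + u = u + E**2)
D(f, n) = -15 - 6*f (D(f, n) = -3 + (-12 - 6*f) = -15 - 6*f)
D(24, X(-3, -1))/809 = (-15 - 6*24)/809 = (-15 - 144)*(1/809) = -159*1/809 = -159/809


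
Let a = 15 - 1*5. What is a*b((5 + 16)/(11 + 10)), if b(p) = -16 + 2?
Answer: -140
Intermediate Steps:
a = 10 (a = 15 - 5 = 10)
b(p) = -14
a*b((5 + 16)/(11 + 10)) = 10*(-14) = -140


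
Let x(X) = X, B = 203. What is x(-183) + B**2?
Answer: 41026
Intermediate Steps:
x(-183) + B**2 = -183 + 203**2 = -183 + 41209 = 41026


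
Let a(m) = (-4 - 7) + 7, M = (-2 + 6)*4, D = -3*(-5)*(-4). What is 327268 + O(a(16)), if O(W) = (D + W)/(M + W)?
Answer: 981788/3 ≈ 3.2726e+5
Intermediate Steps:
D = -60 (D = 15*(-4) = -60)
M = 16 (M = 4*4 = 16)
a(m) = -4 (a(m) = -11 + 7 = -4)
O(W) = (-60 + W)/(16 + W)
327268 + O(a(16)) = 327268 + (-60 - 4)/(16 - 4) = 327268 - 64/12 = 327268 + (1/12)*(-64) = 327268 - 16/3 = 981788/3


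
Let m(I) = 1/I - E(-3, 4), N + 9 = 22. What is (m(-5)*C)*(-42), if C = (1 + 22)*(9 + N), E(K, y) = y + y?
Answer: 871332/5 ≈ 1.7427e+5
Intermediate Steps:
N = 13 (N = -9 + 22 = 13)
E(K, y) = 2*y
m(I) = -8 + 1/I (m(I) = 1/I - 2*4 = 1/I - 1*8 = 1/I - 8 = -8 + 1/I)
C = 506 (C = (1 + 22)*(9 + 13) = 23*22 = 506)
(m(-5)*C)*(-42) = ((-8 + 1/(-5))*506)*(-42) = ((-8 - ⅕)*506)*(-42) = -41/5*506*(-42) = -20746/5*(-42) = 871332/5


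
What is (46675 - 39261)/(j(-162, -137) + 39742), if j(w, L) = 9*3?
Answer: 7414/39769 ≈ 0.18643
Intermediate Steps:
j(w, L) = 27
(46675 - 39261)/(j(-162, -137) + 39742) = (46675 - 39261)/(27 + 39742) = 7414/39769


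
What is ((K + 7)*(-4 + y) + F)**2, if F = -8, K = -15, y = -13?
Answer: 16384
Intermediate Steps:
((K + 7)*(-4 + y) + F)**2 = ((-15 + 7)*(-4 - 13) - 8)**2 = (-8*(-17) - 8)**2 = (136 - 8)**2 = 128**2 = 16384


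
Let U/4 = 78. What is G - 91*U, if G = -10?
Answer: -28402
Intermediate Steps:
U = 312 (U = 4*78 = 312)
G - 91*U = -10 - 91*312 = -10 - 28392 = -28402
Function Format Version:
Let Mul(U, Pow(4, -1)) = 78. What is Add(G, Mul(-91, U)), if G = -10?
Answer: -28402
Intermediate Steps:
U = 312 (U = Mul(4, 78) = 312)
Add(G, Mul(-91, U)) = Add(-10, Mul(-91, 312)) = Add(-10, -28392) = -28402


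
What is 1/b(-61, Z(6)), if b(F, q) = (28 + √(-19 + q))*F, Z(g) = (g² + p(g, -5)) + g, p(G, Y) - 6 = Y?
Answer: -7/11590 + √6/23180 ≈ -0.00049830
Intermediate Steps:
p(G, Y) = 6 + Y
Z(g) = 1 + g + g² (Z(g) = (g² + (6 - 5)) + g = (g² + 1) + g = (1 + g²) + g = 1 + g + g²)
b(F, q) = F*(28 + √(-19 + q))
1/b(-61, Z(6)) = 1/(-61*(28 + √(-19 + (1 + 6 + 6²)))) = 1/(-61*(28 + √(-19 + (1 + 6 + 36)))) = 1/(-61*(28 + √(-19 + 43))) = 1/(-61*(28 + √24)) = 1/(-61*(28 + 2*√6)) = 1/(-1708 - 122*√6)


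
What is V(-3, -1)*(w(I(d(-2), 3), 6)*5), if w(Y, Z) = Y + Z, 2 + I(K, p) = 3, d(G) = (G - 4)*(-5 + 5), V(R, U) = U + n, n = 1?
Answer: 0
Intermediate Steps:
V(R, U) = 1 + U (V(R, U) = U + 1 = 1 + U)
d(G) = 0 (d(G) = (-4 + G)*0 = 0)
I(K, p) = 1 (I(K, p) = -2 + 3 = 1)
V(-3, -1)*(w(I(d(-2), 3), 6)*5) = (1 - 1)*((1 + 6)*5) = 0*(7*5) = 0*35 = 0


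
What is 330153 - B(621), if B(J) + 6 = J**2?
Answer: -55482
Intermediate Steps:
B(J) = -6 + J**2
330153 - B(621) = 330153 - (-6 + 621**2) = 330153 - (-6 + 385641) = 330153 - 1*385635 = 330153 - 385635 = -55482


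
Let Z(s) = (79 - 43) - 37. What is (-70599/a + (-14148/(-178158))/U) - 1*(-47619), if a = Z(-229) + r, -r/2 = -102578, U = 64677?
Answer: 2084590117430322244/43776752599995 ≈ 47619.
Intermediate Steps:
Z(s) = -1 (Z(s) = 36 - 37 = -1)
r = 205156 (r = -2*(-102578) = 205156)
a = 205155 (a = -1 + 205156 = 205155)
(-70599/a + (-14148/(-178158))/U) - 1*(-47619) = (-70599/205155 - 14148/(-178158)/64677) - 1*(-47619) = (-70599*1/205155 - 14148*(-1/178158)*(1/64677)) + 47619 = (-23533/68385 + (2358/29693)*(1/64677)) + 47619 = (-23533/68385 + 786/640151387) + 47619 = -15064628839661/43776752599995 + 47619 = 2084590117430322244/43776752599995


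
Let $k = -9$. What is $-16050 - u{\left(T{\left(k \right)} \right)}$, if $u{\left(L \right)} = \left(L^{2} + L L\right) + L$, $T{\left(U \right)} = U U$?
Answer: $-29253$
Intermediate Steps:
$T{\left(U \right)} = U^{2}$
$u{\left(L \right)} = L + 2 L^{2}$ ($u{\left(L \right)} = \left(L^{2} + L^{2}\right) + L = 2 L^{2} + L = L + 2 L^{2}$)
$-16050 - u{\left(T{\left(k \right)} \right)} = -16050 - \left(-9\right)^{2} \left(1 + 2 \left(-9\right)^{2}\right) = -16050 - 81 \left(1 + 2 \cdot 81\right) = -16050 - 81 \left(1 + 162\right) = -16050 - 81 \cdot 163 = -16050 - 13203 = -29253$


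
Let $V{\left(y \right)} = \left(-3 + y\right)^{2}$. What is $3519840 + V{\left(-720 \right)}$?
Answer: $4042569$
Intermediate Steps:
$3519840 + V{\left(-720 \right)} = 3519840 + \left(-3 - 720\right)^{2} = 3519840 + \left(-723\right)^{2} = 3519840 + 522729 = 4042569$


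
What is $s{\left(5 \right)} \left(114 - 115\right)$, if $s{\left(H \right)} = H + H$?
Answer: $-10$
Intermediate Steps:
$s{\left(H \right)} = 2 H$
$s{\left(5 \right)} \left(114 - 115\right) = 2 \cdot 5 \left(114 - 115\right) = 10 \left(-1\right) = -10$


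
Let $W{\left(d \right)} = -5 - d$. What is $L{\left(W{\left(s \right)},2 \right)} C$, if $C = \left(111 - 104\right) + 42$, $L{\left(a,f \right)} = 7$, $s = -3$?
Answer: $343$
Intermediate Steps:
$C = 49$ ($C = 7 + 42 = 49$)
$L{\left(W{\left(s \right)},2 \right)} C = 7 \cdot 49 = 343$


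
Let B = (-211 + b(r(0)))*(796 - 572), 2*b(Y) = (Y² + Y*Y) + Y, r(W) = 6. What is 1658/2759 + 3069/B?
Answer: 55412053/106298752 ≈ 0.52129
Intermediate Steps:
b(Y) = Y² + Y/2 (b(Y) = ((Y² + Y*Y) + Y)/2 = ((Y² + Y²) + Y)/2 = (2*Y² + Y)/2 = (Y + 2*Y²)/2 = Y² + Y/2)
B = -38528 (B = (-211 + 6*(½ + 6))*(796 - 572) = (-211 + 6*(13/2))*224 = (-211 + 39)*224 = -172*224 = -38528)
1658/2759 + 3069/B = 1658/2759 + 3069/(-38528) = 1658*(1/2759) + 3069*(-1/38528) = 1658/2759 - 3069/38528 = 55412053/106298752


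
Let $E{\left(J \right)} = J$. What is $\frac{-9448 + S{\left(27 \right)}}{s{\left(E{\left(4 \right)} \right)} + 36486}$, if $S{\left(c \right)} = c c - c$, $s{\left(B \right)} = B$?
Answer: $- \frac{4373}{18245} \approx -0.23968$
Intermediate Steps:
$S{\left(c \right)} = c^{2} - c$
$\frac{-9448 + S{\left(27 \right)}}{s{\left(E{\left(4 \right)} \right)} + 36486} = \frac{-9448 + 27 \left(-1 + 27\right)}{4 + 36486} = \frac{-9448 + 27 \cdot 26}{36490} = \left(-9448 + 702\right) \frac{1}{36490} = \left(-8746\right) \frac{1}{36490} = - \frac{4373}{18245}$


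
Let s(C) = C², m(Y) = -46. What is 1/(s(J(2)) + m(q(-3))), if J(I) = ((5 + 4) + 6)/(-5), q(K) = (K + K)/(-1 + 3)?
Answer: -1/37 ≈ -0.027027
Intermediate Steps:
q(K) = K (q(K) = (2*K)/2 = (2*K)*(½) = K)
J(I) = -3 (J(I) = (9 + 6)*(-⅕) = 15*(-⅕) = -3)
1/(s(J(2)) + m(q(-3))) = 1/((-3)² - 46) = 1/(9 - 46) = 1/(-37) = -1/37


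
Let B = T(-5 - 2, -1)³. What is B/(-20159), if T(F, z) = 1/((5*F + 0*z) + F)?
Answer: 1/1493539992 ≈ 6.6955e-10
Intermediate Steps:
T(F, z) = 1/(6*F) (T(F, z) = 1/((5*F + 0) + F) = 1/(5*F + F) = 1/(6*F))
B = -1/74088 (B = (1/(6*(-5 - 2)))³ = ((⅙)/(-7))³ = ((⅙)*(-⅐))³ = (-1/42)³ = -1/74088 ≈ -1.3497e-5)
B/(-20159) = -1/74088/(-20159) = -1/74088*(-1/20159) = 1/1493539992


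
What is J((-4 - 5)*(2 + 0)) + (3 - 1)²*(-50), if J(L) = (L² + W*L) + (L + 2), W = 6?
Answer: 0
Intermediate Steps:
J(L) = 2 + L² + 7*L (J(L) = (L² + 6*L) + (L + 2) = (L² + 6*L) + (2 + L) = 2 + L² + 7*L)
J((-4 - 5)*(2 + 0)) + (3 - 1)²*(-50) = (2 + ((-4 - 5)*(2 + 0))² + 7*((-4 - 5)*(2 + 0))) + (3 - 1)²*(-50) = (2 + (-9*2)² + 7*(-9*2)) + 2²*(-50) = (2 + (-18)² + 7*(-18)) + 4*(-50) = (2 + 324 - 126) - 200 = 200 - 200 = 0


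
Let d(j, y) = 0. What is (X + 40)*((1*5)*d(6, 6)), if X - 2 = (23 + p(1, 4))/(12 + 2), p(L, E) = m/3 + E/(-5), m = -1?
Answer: 0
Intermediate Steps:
p(L, E) = -1/3 - E/5 (p(L, E) = -1/3 + E/(-5) = -1*1/3 + E*(-1/5) = -1/3 - E/5)
X = 374/105 (X = 2 + (23 + (-1/3 - 1/5*4))/(12 + 2) = 2 + (23 + (-1/3 - 4/5))/14 = 2 + (23 - 17/15)*(1/14) = 2 + (328/15)*(1/14) = 2 + 164/105 = 374/105 ≈ 3.5619)
(X + 40)*((1*5)*d(6, 6)) = (374/105 + 40)*((1*5)*0) = 4574*(5*0)/105 = (4574/105)*0 = 0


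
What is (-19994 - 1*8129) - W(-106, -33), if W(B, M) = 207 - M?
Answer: -28363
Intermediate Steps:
(-19994 - 1*8129) - W(-106, -33) = (-19994 - 1*8129) - (207 - 1*(-33)) = (-19994 - 8129) - (207 + 33) = -28123 - 1*240 = -28123 - 240 = -28363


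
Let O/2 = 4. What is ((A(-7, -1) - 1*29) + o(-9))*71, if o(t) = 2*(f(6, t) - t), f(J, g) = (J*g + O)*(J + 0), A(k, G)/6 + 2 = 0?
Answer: -40825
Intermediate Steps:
O = 8 (O = 2*4 = 8)
A(k, G) = -12 (A(k, G) = -12 + 6*0 = -12 + 0 = -12)
f(J, g) = J*(8 + J*g) (f(J, g) = (J*g + 8)*(J + 0) = (8 + J*g)*J = J*(8 + J*g))
o(t) = 96 + 70*t (o(t) = 2*(6*(8 + 6*t) - t) = 2*((48 + 36*t) - t) = 2*(48 + 35*t) = 96 + 70*t)
((A(-7, -1) - 1*29) + o(-9))*71 = ((-12 - 1*29) + (96 + 70*(-9)))*71 = ((-12 - 29) + (96 - 630))*71 = (-41 - 534)*71 = -575*71 = -40825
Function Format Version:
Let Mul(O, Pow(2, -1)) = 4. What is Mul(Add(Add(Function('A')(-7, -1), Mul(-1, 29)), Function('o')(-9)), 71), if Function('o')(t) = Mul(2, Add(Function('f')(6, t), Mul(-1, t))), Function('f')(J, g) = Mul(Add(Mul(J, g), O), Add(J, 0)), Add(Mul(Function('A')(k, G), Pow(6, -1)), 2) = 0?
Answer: -40825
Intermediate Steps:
O = 8 (O = Mul(2, 4) = 8)
Function('A')(k, G) = -12 (Function('A')(k, G) = Add(-12, Mul(6, 0)) = Add(-12, 0) = -12)
Function('f')(J, g) = Mul(J, Add(8, Mul(J, g))) (Function('f')(J, g) = Mul(Add(Mul(J, g), 8), Add(J, 0)) = Mul(Add(8, Mul(J, g)), J) = Mul(J, Add(8, Mul(J, g))))
Function('o')(t) = Add(96, Mul(70, t)) (Function('o')(t) = Mul(2, Add(Mul(6, Add(8, Mul(6, t))), Mul(-1, t))) = Mul(2, Add(Add(48, Mul(36, t)), Mul(-1, t))) = Mul(2, Add(48, Mul(35, t))) = Add(96, Mul(70, t)))
Mul(Add(Add(Function('A')(-7, -1), Mul(-1, 29)), Function('o')(-9)), 71) = Mul(Add(Add(-12, Mul(-1, 29)), Add(96, Mul(70, -9))), 71) = Mul(Add(Add(-12, -29), Add(96, -630)), 71) = Mul(Add(-41, -534), 71) = Mul(-575, 71) = -40825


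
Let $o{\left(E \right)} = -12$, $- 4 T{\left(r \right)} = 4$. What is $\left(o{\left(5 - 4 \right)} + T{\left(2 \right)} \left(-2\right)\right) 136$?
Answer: $-1360$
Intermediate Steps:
$T{\left(r \right)} = -1$ ($T{\left(r \right)} = \left(- \frac{1}{4}\right) 4 = -1$)
$\left(o{\left(5 - 4 \right)} + T{\left(2 \right)} \left(-2\right)\right) 136 = \left(-12 - -2\right) 136 = \left(-12 + 2\right) 136 = \left(-10\right) 136 = -1360$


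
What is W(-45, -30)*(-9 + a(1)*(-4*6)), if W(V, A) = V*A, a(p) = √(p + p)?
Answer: -12150 - 32400*√2 ≈ -57971.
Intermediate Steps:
a(p) = √2*√p (a(p) = √(2*p) = √2*√p)
W(V, A) = A*V
W(-45, -30)*(-9 + a(1)*(-4*6)) = (-30*(-45))*(-9 + (√2*√1)*(-4*6)) = 1350*(-9 + (√2*1)*(-24)) = 1350*(-9 + √2*(-24)) = 1350*(-9 - 24*√2) = -12150 - 32400*√2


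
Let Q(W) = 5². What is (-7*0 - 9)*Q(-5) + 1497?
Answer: 1272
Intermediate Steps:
Q(W) = 25
(-7*0 - 9)*Q(-5) + 1497 = (-7*0 - 9)*25 + 1497 = (0 - 9)*25 + 1497 = -9*25 + 1497 = -225 + 1497 = 1272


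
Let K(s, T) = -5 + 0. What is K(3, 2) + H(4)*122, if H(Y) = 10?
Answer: 1215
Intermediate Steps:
K(s, T) = -5
K(3, 2) + H(4)*122 = -5 + 10*122 = -5 + 1220 = 1215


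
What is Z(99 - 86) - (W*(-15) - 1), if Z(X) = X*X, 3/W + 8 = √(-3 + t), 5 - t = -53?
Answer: 130 - 5*√55 ≈ 92.919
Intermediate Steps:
t = 58 (t = 5 - 1*(-53) = 5 + 53 = 58)
W = 3/(-8 + √55) (W = 3/(-8 + √(-3 + 58)) = 3/(-8 + √55) ≈ -5.1387)
Z(X) = X²
Z(99 - 86) - (W*(-15) - 1) = (99 - 86)² - ((-8/3 - √55/3)*(-15) - 1) = 13² - ((40 + 5*√55) - 1) = 169 - (39 + 5*√55) = 169 + (-39 - 5*√55) = 130 - 5*√55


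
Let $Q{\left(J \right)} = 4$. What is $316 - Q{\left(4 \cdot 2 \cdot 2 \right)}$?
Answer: $312$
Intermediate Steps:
$316 - Q{\left(4 \cdot 2 \cdot 2 \right)} = 316 - 4 = 312$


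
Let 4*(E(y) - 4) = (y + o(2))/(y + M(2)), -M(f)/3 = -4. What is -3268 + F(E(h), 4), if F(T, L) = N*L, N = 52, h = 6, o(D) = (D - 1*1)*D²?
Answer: -3060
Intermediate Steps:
o(D) = D²*(-1 + D) (o(D) = (D - 1)*D² = (-1 + D)*D² = D²*(-1 + D))
M(f) = 12 (M(f) = -3*(-4) = 12)
E(y) = 4 + (4 + y)/(4*(12 + y)) (E(y) = 4 + ((y + 2²*(-1 + 2))/(y + 12))/4 = 4 + ((y + 4*1)/(12 + y))/4 = 4 + ((y + 4)/(12 + y))/4 = 4 + ((4 + y)/(12 + y))/4 = 4 + (4 + y)/(4*(12 + y)))
F(T, L) = 52*L
-3268 + F(E(h), 4) = -3268 + 52*4 = -3268 + 208 = -3060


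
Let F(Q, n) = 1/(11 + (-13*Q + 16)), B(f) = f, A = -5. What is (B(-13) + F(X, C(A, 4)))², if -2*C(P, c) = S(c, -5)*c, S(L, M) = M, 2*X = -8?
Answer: 1052676/6241 ≈ 168.67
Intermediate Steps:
X = -4 (X = (½)*(-8) = -4)
C(P, c) = 5*c/2 (C(P, c) = -(-5)*c/2 = 5*c/2)
F(Q, n) = 1/(27 - 13*Q) (F(Q, n) = 1/(11 + (16 - 13*Q)) = 1/(27 - 13*Q))
(B(-13) + F(X, C(A, 4)))² = (-13 - 1/(-27 + 13*(-4)))² = (-13 - 1/(-27 - 52))² = (-13 - 1/(-79))² = (-13 - 1*(-1/79))² = (-13 + 1/79)² = (-1026/79)² = 1052676/6241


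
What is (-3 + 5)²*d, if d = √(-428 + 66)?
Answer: 4*I*√362 ≈ 76.105*I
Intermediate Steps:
d = I*√362 (d = √(-362) = I*√362 ≈ 19.026*I)
(-3 + 5)²*d = (-3 + 5)²*(I*√362) = 2²*(I*√362) = 4*(I*√362) = 4*I*√362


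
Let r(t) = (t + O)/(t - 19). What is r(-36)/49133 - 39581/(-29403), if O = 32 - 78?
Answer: 9723885551/7223287995 ≈ 1.3462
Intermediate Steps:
O = -46
r(t) = (-46 + t)/(-19 + t) (r(t) = (t - 46)/(t - 19) = (-46 + t)/(-19 + t))
r(-36)/49133 - 39581/(-29403) = ((-46 - 36)/(-19 - 36))/49133 - 39581/(-29403) = (-82/(-55))*(1/49133) - 39581*(-1/29403) = -1/55*(-82)*(1/49133) + 39581/29403 = (82/55)*(1/49133) + 39581/29403 = 82/2702315 + 39581/29403 = 9723885551/7223287995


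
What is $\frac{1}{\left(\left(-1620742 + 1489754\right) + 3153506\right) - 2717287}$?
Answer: $\frac{1}{305231} \approx 3.2762 \cdot 10^{-6}$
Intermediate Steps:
$\frac{1}{\left(\left(-1620742 + 1489754\right) + 3153506\right) - 2717287} = \frac{1}{\left(-130988 + 3153506\right) - 2717287} = \frac{1}{3022518 - 2717287} = \frac{1}{305231}$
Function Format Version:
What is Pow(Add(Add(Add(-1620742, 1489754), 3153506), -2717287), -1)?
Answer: Rational(1, 305231) ≈ 3.2762e-6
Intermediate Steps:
Pow(Add(Add(Add(-1620742, 1489754), 3153506), -2717287), -1) = Pow(Add(Add(-130988, 3153506), -2717287), -1) = Pow(Add(3022518, -2717287), -1) = Pow(305231, -1) = Rational(1, 305231)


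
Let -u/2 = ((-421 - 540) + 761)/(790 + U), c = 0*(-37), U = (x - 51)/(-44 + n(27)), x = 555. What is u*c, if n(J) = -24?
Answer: 0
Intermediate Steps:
U = -126/17 (U = (555 - 51)/(-44 - 24) = 504/(-68) = 504*(-1/68) = -126/17 ≈ -7.4118)
c = 0
u = 850/1663 (u = -2*((-421 - 540) + 761)/(790 - 126/17) = -2*(-961 + 761)/13304/17 = -(-400)*17/13304 = -2*(-425/1663) = 850/1663 ≈ 0.51112)
u*c = (850/1663)*0 = 0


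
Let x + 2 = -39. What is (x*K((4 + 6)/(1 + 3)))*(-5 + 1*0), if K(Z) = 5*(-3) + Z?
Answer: -5125/2 ≈ -2562.5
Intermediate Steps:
x = -41 (x = -2 - 39 = -41)
K(Z) = -15 + Z
(x*K((4 + 6)/(1 + 3)))*(-5 + 1*0) = (-41*(-15 + (4 + 6)/(1 + 3)))*(-5 + 1*0) = (-41*(-15 + 10/4))*(-5 + 0) = -41*(-15 + 10*(¼))*(-5) = -41*(-15 + 5/2)*(-5) = -41*(-25/2)*(-5) = (1025/2)*(-5) = -5125/2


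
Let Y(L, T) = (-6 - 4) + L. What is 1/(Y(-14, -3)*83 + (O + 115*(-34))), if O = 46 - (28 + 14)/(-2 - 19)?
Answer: -1/5854 ≈ -0.00017082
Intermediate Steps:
O = 48 (O = 46 - 42/(-21) = 46 - 42*(-1)/21 = 46 - 1*(-2) = 46 + 2 = 48)
Y(L, T) = -10 + L
1/(Y(-14, -3)*83 + (O + 115*(-34))) = 1/((-10 - 14)*83 + (48 + 115*(-34))) = 1/(-24*83 + (48 - 3910)) = 1/(-1992 - 3862) = 1/(-5854) = -1/5854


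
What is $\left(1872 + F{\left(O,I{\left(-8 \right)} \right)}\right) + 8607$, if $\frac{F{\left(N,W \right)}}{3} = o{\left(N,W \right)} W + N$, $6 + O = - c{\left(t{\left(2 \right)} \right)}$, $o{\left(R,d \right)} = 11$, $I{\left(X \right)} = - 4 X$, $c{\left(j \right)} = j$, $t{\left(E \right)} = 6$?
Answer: $11499$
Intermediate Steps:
$O = -12$ ($O = -6 - 6 = -12$)
$F{\left(N,W \right)} = 3 N + 33 W$ ($F{\left(N,W \right)} = 3 \left(11 W + N\right) = 3 \left(N + 11 W\right) = 3 N + 33 W$)
$\left(1872 + F{\left(O,I{\left(-8 \right)} \right)}\right) + 8607 = \left(1872 + \left(3 \left(-12\right) + 33 \left(\left(-4\right) \left(-8\right)\right)\right)\right) + 8607 = \left(1872 + \left(-36 + 33 \cdot 32\right)\right) + 8607 = \left(1872 + \left(-36 + 1056\right)\right) + 8607 = \left(1872 + 1020\right) + 8607 = 2892 + 8607 = 11499$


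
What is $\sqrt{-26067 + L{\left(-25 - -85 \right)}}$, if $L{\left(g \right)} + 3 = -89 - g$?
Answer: $i \sqrt{26219} \approx 161.92 i$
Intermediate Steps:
$L{\left(g \right)} = -92 - g$ ($L{\left(g \right)} = -3 - \left(89 + g\right) = -92 - g$)
$\sqrt{-26067 + L{\left(-25 - -85 \right)}} = \sqrt{-26067 - \left(67 + 85\right)} = \sqrt{-26067 - 152} = \sqrt{-26219} = i \sqrt{26219}$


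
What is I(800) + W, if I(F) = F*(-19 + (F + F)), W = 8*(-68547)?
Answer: 716424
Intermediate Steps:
W = -548376
I(F) = F*(-19 + 2*F)
I(800) + W = 800*(-19 + 2*800) - 548376 = 800*(-19 + 1600) - 548376 = 800*1581 - 548376 = 1264800 - 548376 = 716424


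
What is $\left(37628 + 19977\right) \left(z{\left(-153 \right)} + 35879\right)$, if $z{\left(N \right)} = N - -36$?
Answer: $2060070010$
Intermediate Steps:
$z{\left(N \right)} = 36 + N$ ($z{\left(N \right)} = N + 36 = 36 + N$)
$\left(37628 + 19977\right) \left(z{\left(-153 \right)} + 35879\right) = \left(37628 + 19977\right) \left(\left(36 - 153\right) + 35879\right) = 57605 \left(-117 + 35879\right) = 57605 \cdot 35762 = 2060070010$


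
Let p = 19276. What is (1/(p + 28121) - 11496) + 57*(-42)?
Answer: -658344329/47397 ≈ -13890.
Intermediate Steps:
(1/(p + 28121) - 11496) + 57*(-42) = (1/(19276 + 28121) - 11496) + 57*(-42) = (1/47397 - 11496) - 2394 = -544875911/47397 - 2394 = -658344329/47397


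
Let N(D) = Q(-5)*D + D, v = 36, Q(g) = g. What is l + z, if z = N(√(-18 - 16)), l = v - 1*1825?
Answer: -1789 - 4*I*√34 ≈ -1789.0 - 23.324*I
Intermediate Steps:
N(D) = -4*D (N(D) = -5*D + D = -4*D)
l = -1789 (l = 36 - 1*1825 = 36 - 1825 = -1789)
z = -4*I*√34 (z = -4*√(-18 - 16) = -4*I*√34 ≈ -23.324*I)
l + z = -1789 - 4*I*√34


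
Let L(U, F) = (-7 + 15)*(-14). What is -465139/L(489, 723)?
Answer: 465139/112 ≈ 4153.0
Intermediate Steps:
L(U, F) = -112 (L(U, F) = 8*(-14) = -112)
-465139/L(489, 723) = -465139/(-112) = -465139*(-1/112) = 465139/112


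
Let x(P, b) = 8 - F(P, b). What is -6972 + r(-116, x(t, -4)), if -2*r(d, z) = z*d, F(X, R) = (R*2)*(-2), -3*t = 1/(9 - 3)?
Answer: -7436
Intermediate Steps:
t = -1/18 (t = -1/(3*(9 - 3)) = -⅓/6 = -⅓*⅙ = -1/18 ≈ -0.055556)
F(X, R) = -4*R (F(X, R) = (2*R)*(-2) = -4*R)
x(P, b) = 8 + 4*b (x(P, b) = 8 - (-4)*b = 8 + 4*b)
r(d, z) = -d*z/2 (r(d, z) = -z*d/2 = -d*z/2)
-6972 + r(-116, x(t, -4)) = -6972 - ½*(-116)*(8 + 4*(-4)) = -6972 - ½*(-116)*(8 - 16) = -6972 - ½*(-116)*(-8) = -6972 - 464 = -7436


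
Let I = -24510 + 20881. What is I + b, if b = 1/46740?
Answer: -169619459/46740 ≈ -3629.0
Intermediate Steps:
I = -3629
b = 1/46740 ≈ 2.1395e-5
I + b = -3629 + 1/46740 = -169619459/46740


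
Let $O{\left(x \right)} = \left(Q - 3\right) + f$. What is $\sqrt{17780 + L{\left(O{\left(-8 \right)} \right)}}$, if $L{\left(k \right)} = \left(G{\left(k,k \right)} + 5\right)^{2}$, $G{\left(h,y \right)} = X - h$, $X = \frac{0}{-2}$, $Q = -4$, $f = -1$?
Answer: $\sqrt{17949} \approx 133.97$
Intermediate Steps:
$O{\left(x \right)} = -8$ ($O{\left(x \right)} = \left(-4 - 3\right) - 1 = -7 - 1 = -8$)
$X = 0$ ($X = 0 \left(- \frac{1}{2}\right) = 0$)
$G{\left(h,y \right)} = - h$ ($G{\left(h,y \right)} = 0 - h = - h$)
$L{\left(k \right)} = \left(5 - k\right)^{2}$ ($L{\left(k \right)} = \left(- k + 5\right)^{2} = \left(5 - k\right)^{2}$)
$\sqrt{17780 + L{\left(O{\left(-8 \right)} \right)}} = \sqrt{17780 + \left(5 - -8\right)^{2}} = \sqrt{17780 + \left(5 + 8\right)^{2}} = \sqrt{17780 + 13^{2}} = \sqrt{17780 + 169} = \sqrt{17949}$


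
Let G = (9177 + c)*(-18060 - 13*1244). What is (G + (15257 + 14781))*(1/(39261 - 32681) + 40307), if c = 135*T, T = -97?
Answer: 17789770058145927/3290 ≈ 5.4072e+12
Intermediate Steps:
c = -13095 (c = 135*(-97) = -13095)
G = 134120976 (G = (9177 - 13095)*(-18060 - 13*1244) = -3918*(-18060 - 16172) = -3918*(-34232) = 134120976)
(G + (15257 + 14781))*(1/(39261 - 32681) + 40307) = (134120976 + (15257 + 14781))*(1/(39261 - 32681) + 40307) = (134120976 + 30038)*(1/6580 + 40307) = 134151014*(1/6580 + 40307) = 134151014*(265220061/6580) = 17789770058145927/3290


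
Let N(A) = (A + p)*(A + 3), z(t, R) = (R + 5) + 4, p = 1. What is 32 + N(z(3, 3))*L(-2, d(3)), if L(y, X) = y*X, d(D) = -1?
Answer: 422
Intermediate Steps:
z(t, R) = 9 + R (z(t, R) = (5 + R) + 4 = 9 + R)
N(A) = (1 + A)*(3 + A) (N(A) = (A + 1)*(A + 3) = (1 + A)*(3 + A))
L(y, X) = X*y
32 + N(z(3, 3))*L(-2, d(3)) = 32 + (3 + (9 + 3)² + 4*(9 + 3))*(-1*(-2)) = 32 + (3 + 12² + 4*12)*2 = 32 + (3 + 144 + 48)*2 = 32 + 195*2 = 32 + 390 = 422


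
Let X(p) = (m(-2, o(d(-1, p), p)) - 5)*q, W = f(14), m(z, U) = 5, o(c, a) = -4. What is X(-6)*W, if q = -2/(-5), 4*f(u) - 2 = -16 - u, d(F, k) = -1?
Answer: 0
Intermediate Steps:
f(u) = -7/2 - u/4 (f(u) = ½ + (-16 - u)/4 = ½ + (-4 - u/4) = -7/2 - u/4)
W = -7 (W = -7/2 - ¼*14 = -7/2 - 7/2 = -7)
q = ⅖ (q = -2*(-⅕) = ⅖ ≈ 0.40000)
X(p) = 0 (X(p) = (5 - 5)*(⅖) = 0*(⅖) = 0)
X(-6)*W = 0*(-7) = 0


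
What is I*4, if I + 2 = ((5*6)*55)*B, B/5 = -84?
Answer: -2772008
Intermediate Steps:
B = -420 (B = 5*(-84) = -420)
I = -693002 (I = -2 + ((5*6)*55)*(-420) = -2 + (30*55)*(-420) = -2 + 1650*(-420) = -2 - 693000 = -693002)
I*4 = -693002*4 = -2772008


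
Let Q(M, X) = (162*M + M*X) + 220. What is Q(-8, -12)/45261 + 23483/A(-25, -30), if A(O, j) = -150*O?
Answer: 353063021/56576250 ≈ 6.2405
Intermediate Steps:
Q(M, X) = 220 + 162*M + M*X
Q(-8, -12)/45261 + 23483/A(-25, -30) = (220 + 162*(-8) - 8*(-12))/45261 + 23483/((-150*(-25))) = (220 - 1296 + 96)*(1/45261) + 23483/3750 = -980*1/45261 + 23483*(1/3750) = -980/45261 + 23483/3750 = 353063021/56576250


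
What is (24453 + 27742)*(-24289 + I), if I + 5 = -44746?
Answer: -3603542800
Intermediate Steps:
I = -44751 (I = -5 - 44746 = -44751)
(24453 + 27742)*(-24289 + I) = (24453 + 27742)*(-24289 - 44751) = 52195*(-69040) = -3603542800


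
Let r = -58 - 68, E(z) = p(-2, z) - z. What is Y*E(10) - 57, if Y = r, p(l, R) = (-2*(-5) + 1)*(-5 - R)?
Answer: 21993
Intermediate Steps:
p(l, R) = -55 - 11*R (p(l, R) = (10 + 1)*(-5 - R) = 11*(-5 - R) = -55 - 11*R)
E(z) = -55 - 12*z (E(z) = (-55 - 11*z) - z = -55 - 12*z)
r = -126
Y = -126
Y*E(10) - 57 = -126*(-55 - 12*10) - 57 = -126*(-55 - 120) - 57 = -126*(-175) - 57 = 22050 - 57 = 21993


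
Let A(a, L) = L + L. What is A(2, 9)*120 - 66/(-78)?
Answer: 28091/13 ≈ 2160.8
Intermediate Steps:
A(a, L) = 2*L
A(2, 9)*120 - 66/(-78) = (2*9)*120 - 66/(-78) = 18*120 - 66*(-1/78) = 2160 + 11/13 = 28091/13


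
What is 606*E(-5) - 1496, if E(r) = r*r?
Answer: 13654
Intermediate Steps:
E(r) = r²
606*E(-5) - 1496 = 606*(-5)² - 1496 = 606*25 - 1496 = 15150 - 1496 = 13654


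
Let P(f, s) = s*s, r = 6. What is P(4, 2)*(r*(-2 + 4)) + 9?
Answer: 57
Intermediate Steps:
P(f, s) = s²
P(4, 2)*(r*(-2 + 4)) + 9 = 2²*(6*(-2 + 4)) + 9 = 4*(6*2) + 9 = 4*12 + 9 = 48 + 9 = 57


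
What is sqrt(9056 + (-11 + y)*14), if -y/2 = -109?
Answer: sqrt(11954) ≈ 109.33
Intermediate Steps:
y = 218 (y = -2*(-109) = 218)
sqrt(9056 + (-11 + y)*14) = sqrt(9056 + (-11 + 218)*14) = sqrt(9056 + 207*14) = sqrt(9056 + 2898) = sqrt(11954)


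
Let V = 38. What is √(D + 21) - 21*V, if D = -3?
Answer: -798 + 3*√2 ≈ -793.76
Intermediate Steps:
√(D + 21) - 21*V = √(-3 + 21) - 21*38 = √18 - 798 = 3*√2 - 798 = -798 + 3*√2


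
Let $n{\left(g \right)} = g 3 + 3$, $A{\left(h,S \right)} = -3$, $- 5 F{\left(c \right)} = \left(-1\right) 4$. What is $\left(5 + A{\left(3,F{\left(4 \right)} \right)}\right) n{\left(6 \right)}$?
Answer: $42$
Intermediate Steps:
$F{\left(c \right)} = \frac{4}{5}$ ($F{\left(c \right)} = - \frac{\left(-1\right) 4}{5} = \left(- \frac{1}{5}\right) \left(-4\right) = \frac{4}{5}$)
$n{\left(g \right)} = 3 + 3 g$ ($n{\left(g \right)} = 3 g + 3 = 3 + 3 g$)
$\left(5 + A{\left(3,F{\left(4 \right)} \right)}\right) n{\left(6 \right)} = \left(5 - 3\right) \left(3 + 3 \cdot 6\right) = 2 \left(3 + 18\right) = 2 \cdot 21 = 42$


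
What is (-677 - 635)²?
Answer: 1721344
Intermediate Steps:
(-677 - 635)² = (-1312)² = 1721344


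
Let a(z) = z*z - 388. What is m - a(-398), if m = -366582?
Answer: -524598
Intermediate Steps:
a(z) = -388 + z**2 (a(z) = z**2 - 388 = -388 + z**2)
m - a(-398) = -366582 - (-388 + (-398)**2) = -366582 - (-388 + 158404) = -366582 - 1*158016 = -366582 - 158016 = -524598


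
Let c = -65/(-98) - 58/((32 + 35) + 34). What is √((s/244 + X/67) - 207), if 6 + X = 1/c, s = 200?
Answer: I*√2672044628706809/3600647 ≈ 14.356*I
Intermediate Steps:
c = 881/9898 (c = -65*(-1/98) - 58/(67 + 34) = 65/98 - 58/101 = 881/9898 ≈ 0.089008)
X = 4612/881 (X = -6 + 1/(881/9898) = -6 + 9898/881 = 4612/881 ≈ 5.2350)
√((s/244 + X/67) - 207) = √((200/244 + (4612/881)/67) - 207) = √((200*(1/244) + (4612/881)*(1/67)) - 207) = √((50/61 + 4612/59027) - 207) = √(3232682/3600647 - 207) = √(-742101247/3600647) = I*√2672044628706809/3600647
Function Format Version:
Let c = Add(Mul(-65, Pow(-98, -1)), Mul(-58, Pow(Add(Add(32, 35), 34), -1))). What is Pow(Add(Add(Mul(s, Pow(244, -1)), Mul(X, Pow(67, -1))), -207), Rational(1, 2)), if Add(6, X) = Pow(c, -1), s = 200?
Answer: Mul(Rational(1, 3600647), I, Pow(2672044628706809, Rational(1, 2))) ≈ Mul(14.356, I)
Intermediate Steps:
c = Rational(881, 9898) (c = Add(Mul(-65, Rational(-1, 98)), Mul(-58, Pow(Add(67, 34), -1))) = Add(Rational(65, 98), Mul(-58, Pow(101, -1))) = Add(Rational(65, 98), Mul(-58, Rational(1, 101))) = Add(Rational(65, 98), Rational(-58, 101)) = Rational(881, 9898) ≈ 0.089008)
X = Rational(4612, 881) (X = Add(-6, Pow(Rational(881, 9898), -1)) = Add(-6, Rational(9898, 881)) = Rational(4612, 881) ≈ 5.2350)
Pow(Add(Add(Mul(s, Pow(244, -1)), Mul(X, Pow(67, -1))), -207), Rational(1, 2)) = Pow(Add(Add(Mul(200, Pow(244, -1)), Mul(Rational(4612, 881), Pow(67, -1))), -207), Rational(1, 2)) = Pow(Add(Add(Mul(200, Rational(1, 244)), Mul(Rational(4612, 881), Rational(1, 67))), -207), Rational(1, 2)) = Pow(Add(Add(Rational(50, 61), Rational(4612, 59027)), -207), Rational(1, 2)) = Pow(Add(Rational(3232682, 3600647), -207), Rational(1, 2)) = Pow(Rational(-742101247, 3600647), Rational(1, 2)) = Mul(Rational(1, 3600647), I, Pow(2672044628706809, Rational(1, 2)))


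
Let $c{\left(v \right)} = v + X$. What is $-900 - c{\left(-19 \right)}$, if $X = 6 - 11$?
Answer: $-876$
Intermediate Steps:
$X = -5$
$c{\left(v \right)} = -5 + v$ ($c{\left(v \right)} = v - 5 = -5 + v$)
$-900 - c{\left(-19 \right)} = -900 - \left(-5 - 19\right) = -900 - -24 = -900 + 24 = -876$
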